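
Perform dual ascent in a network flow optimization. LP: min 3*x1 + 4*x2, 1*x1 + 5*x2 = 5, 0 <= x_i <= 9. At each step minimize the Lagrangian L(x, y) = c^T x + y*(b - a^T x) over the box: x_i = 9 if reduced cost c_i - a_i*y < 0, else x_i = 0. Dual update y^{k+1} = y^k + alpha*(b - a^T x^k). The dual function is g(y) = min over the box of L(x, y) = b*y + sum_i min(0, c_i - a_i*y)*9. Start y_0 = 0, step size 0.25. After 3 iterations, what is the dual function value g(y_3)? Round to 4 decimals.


Dual ascent for LP: min 3*x1 + 4*x2, 1*x1 + 5*x2 = 5, 0 <= x_i <= 9
Step 1: y^k = 0.0, reduced costs: (3.0, 4.0)
  x^k = (0.0, 0.0), subgradient = b - a^T x = 5.0
  y^{k+1} = 0.0 + 0.25*5.0 = 1.25
Step 2: y^k = 1.25, reduced costs: (1.75, -2.25)
  x^k = (0.0, 9.0), subgradient = b - a^T x = -40.0
  y^{k+1} = 1.25 + 0.25*-40.0 = -8.75
Step 3: y^k = -8.75, reduced costs: (11.75, 47.75)
  x^k = (0.0, 0.0), subgradient = b - a^T x = 5.0
  y^{k+1} = -8.75 + 0.25*5.0 = -7.5
Dual objective at y_3 = -7.5: reduced costs (10.5, 41.5), box minimizer x = (0.0, 0.0)
g(y_3) = b*y + (c1 - a1*y)*x1 + (c2 - a2*y)*x2 = 5*(-7.5) + 10.5*0.0 + 41.5*0.0 = -37.5 + 0.0 + 0.0 = -37.5


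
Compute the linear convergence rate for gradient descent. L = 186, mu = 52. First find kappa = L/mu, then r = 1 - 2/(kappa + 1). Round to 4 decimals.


Step 1: Compute the condition number.
kappa = L/mu = 186/52 = 3.5769
Step 2: Compute the convergence rate.
r = 1 - 2/(kappa + 1) = 1 - 2*mu/(L + mu) = (L - mu)/(L + mu) = 134/238 = 0.563


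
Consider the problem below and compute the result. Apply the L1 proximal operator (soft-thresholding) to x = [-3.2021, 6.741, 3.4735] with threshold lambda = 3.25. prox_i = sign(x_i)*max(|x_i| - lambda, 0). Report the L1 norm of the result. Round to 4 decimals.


Soft-thresholding with lambda = 3.25:
prox(-3.2021) = sign(-3.2021)*max(|-3.2021| - 3.25, 0) = 0.0
prox(6.741) = sign(6.741)*max(|6.741| - 3.25, 0) = 3.491
prox(3.4735) = sign(3.4735)*max(|3.4735| - 3.25, 0) = 0.2235
prox(x) = [0.0, 3.491, 0.2235]
||prox(x)||_1 = 0.0 + 3.491 + 0.2235 = 3.7145


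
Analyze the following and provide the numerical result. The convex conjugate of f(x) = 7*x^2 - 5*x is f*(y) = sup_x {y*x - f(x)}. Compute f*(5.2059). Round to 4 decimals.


f*(y) = sup_x {y*x - a*x^2 - b*x} = sup_x {(y-b)*x - a*x^2}
FOC: (y - b) - 2a*x = 0 => x* = (y - b)/(2a)
x* = (5.2059 + 5)/(2*7) = 0.729
f*(5.2059) = (y-b)^2/(4a) = (5.2059 + 5)^2/(4*7)
= 104.1604/28 = 3.72


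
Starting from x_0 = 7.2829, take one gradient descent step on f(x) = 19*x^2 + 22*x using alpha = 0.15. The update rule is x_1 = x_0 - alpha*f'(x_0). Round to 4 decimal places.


We compute the gradient at x_0 and apply the update.
f'(x) = 38*x + 22
f'(7.2829) = 38*7.2829 + 22 = 298.7502
x_1 = 7.2829 - 0.15*298.7502 = -37.5296


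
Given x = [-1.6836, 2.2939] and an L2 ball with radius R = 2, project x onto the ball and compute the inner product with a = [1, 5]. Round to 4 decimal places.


Step 1: Compute ||x|| (intermediates to 6 decimals).
||x|| = sqrt((-1.6836)^2 + 2.2939^2) = 2.845433
Step 2: Project.
Since ||x|| > R, scale = R/||x|| = 2/2.845433 = 0.702881, proj(x) = scale * x
proj(x) = [-1.18337, 1.612339]
Step 3: Dot product.
a^T * proj(x) = 1*(-1.18337) + 5*1.612339 = 6.8783


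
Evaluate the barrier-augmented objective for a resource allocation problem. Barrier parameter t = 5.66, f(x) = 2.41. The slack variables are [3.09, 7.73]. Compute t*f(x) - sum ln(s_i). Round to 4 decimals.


Step 1: Compute log-barrier.
ln values: [1.1282, 2.0451]
phi = -(1.1282 + 2.0451) = -3.1733
Step 2: Compute augmented objective.
t*f(x) = 5.66*2.41 = 13.6406
Total = 13.6406 - 3.1733 = 10.4673


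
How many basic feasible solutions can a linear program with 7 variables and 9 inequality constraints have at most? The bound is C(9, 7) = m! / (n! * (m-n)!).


Each vertex corresponds to some choice of n active constraints out of m, so the number of vertices is at most C(m, n) = m! / (n!(m-n)!).
m = 9, n = 7
Numerator: 9 * 8 * 7 * 6 * 5 * 4 * 3
Denominator: 7! = 5040
C(9, 7) = 36


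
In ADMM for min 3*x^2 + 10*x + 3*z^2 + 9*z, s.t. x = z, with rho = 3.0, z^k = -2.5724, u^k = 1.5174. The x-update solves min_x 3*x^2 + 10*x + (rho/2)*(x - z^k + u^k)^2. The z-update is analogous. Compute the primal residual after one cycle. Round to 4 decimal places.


ADMM iteration with rho = 3.0, z^k = -2.5724, u^k = 1.5174
Step 1: x-update.
Minimize 3*x^2 + 10*x + (3.0/2)*(x + 2.5724 + 1.5174)^2
FOC: (2*3 + 3.0)*x = -10 + 3.0*(-2.5724 - 1.5174)
x^{k+1} = -2.4744
Step 2: z-update.
Minimize 3*z^2 + 9*z + (3.0/2)*(-2.4744 - z + 1.5174)^2
FOC: (2*3 + 3.0)*z = -9 + 3.0*(-2.4744 + 1.5174)
z^{k+1} = -1.319
Step 3: u-update.
u^{k+1} = 1.5174 - 2.4744 + 1.319 = 0.362
Step 4: Primal residual = |-2.4744 + 1.319| = 1.1554


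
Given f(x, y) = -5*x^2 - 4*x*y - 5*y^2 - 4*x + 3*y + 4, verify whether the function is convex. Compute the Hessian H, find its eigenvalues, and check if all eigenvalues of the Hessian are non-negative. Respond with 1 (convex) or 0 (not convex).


The Hessian of f(x,y) = -5*x^2 - 4*x*y - 5*y^2 - 4*x + 3*y + 4 is:
H = [[-10, -4], [-4, -10]]
Trace = -10 - 10 = -20
Determinant = -10*-10 - (-4)^2 = 84
Discriminant = (-20)^2 - 4*84 = 64.0
Eigenvalues: lambda_1 = -14.0, lambda_2 = -6.0
The function is not convex.

0


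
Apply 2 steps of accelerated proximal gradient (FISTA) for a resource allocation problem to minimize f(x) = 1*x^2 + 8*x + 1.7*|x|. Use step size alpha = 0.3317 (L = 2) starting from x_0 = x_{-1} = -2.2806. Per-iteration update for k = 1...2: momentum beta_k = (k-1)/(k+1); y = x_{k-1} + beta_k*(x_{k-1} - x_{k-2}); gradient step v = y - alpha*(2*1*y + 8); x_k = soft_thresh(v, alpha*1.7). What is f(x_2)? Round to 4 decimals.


FISTA on f(x) = 1*x^2 + 8*x + 1.7*|x|
L = 2, alpha = 0.3317
Iteration 1: beta = 0.0, y = -2.2806 + 0.0*(-2.2806 + 2.2806) = -2.2806
  grad(y) = 3.4388, v = y - alpha*grad = -3.4212
  prox(v) = soft_thresh(-3.4212, 0.5639) = -2.8574
Iteration 2: beta = 0.3333, y = -2.8574 + 0.3333*(-2.8574 + 2.2806) = -3.0496
  grad(y) = 1.9008, v = y - alpha*grad = -3.6801
  prox(v) = soft_thresh(-3.6801, 0.5639) = -3.1162
f(x_2) = 1*(-3.1162)^2 + 8*(-3.1162) + 1.7*|-3.1162| = -9.9214


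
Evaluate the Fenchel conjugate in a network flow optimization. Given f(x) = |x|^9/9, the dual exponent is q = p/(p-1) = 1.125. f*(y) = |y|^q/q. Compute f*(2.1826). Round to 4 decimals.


The conjugate exponent q satisfies 1/p + 1/q = 1.
p = 9, so q = 9/(9 - 1) = 1.125
|y|^q = 2.1826^1.125 = 2.4063
f*(2.1826) = 2.4063 / 1.125 = 2.1389


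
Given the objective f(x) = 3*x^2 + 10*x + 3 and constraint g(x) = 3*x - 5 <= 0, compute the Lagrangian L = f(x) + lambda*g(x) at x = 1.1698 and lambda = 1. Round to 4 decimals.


Step 1: Evaluate f(x).
f(1.1698) = 3*1.1698^2 + 10*1.1698 + 3 = 18.8033
Step 2: Evaluate g(x).
g(1.1698) = 3*1.1698 - 5 = -1.4906
Step 3: Compute Lagrangian.
L = 18.8033 + 1*-1.4906 = 17.3127


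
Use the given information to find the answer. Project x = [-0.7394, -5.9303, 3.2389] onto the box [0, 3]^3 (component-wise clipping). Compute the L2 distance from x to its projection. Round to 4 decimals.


Project each component onto [0, 3].
clip(-0.7394) = 0.0, clip(-5.9303) = 0.0, clip(3.2389) = 3.0
Projection = [0.0, 0.0, 3.0]
Squared diffs: [0.5467, 35.1685, 0.0571]
Distance = sqrt(35.7723) = 5.981


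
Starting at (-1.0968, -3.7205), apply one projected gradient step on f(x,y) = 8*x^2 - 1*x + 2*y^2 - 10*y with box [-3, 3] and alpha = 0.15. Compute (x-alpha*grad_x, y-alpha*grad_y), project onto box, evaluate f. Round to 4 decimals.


Step 1: Compute gradient at (-1.0968, -3.7205).
grad_x = 2*8*-1.0968 - 1 = -18.5488
grad_y = 2*2*-3.7205 - 10 = -24.882
Step 2: Gradient step.
x_raw = -1.0968 - 0.15*-18.5488 = 1.6855
y_raw = -3.7205 - 0.15*-24.882 = 0.0118
Step 3: Project onto [-3, 3].
x_proj = clip(1.6855) = 1.6855
y_proj = clip(0.0118) = 0.0118
Step 4: Evaluate f.
f(1.6855, 0.0118) = 20.9246


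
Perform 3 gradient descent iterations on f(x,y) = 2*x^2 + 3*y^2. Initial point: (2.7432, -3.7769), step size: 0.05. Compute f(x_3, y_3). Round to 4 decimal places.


Gradient descent on f(x,y) = 2*x^2 + 3*y^2.
Starting point: (2.7432, -3.7769), alpha = 0.05
Step 1: grad_x = 2*2*2.7432 = 10.9728, grad_y = 2*3*-3.7769 = -22.6614
  x_1 = 2.7432 - 0.05*10.9728 = 2.1946
  y_1 = -3.7769 - 0.05*-22.6614 = -2.6438
Step 2: grad_x = 2*2*2.1946 = 8.7782, grad_y = 2*3*-2.6438 = -15.863
  x_2 = 2.1946 - 0.05*8.7782 = 1.7556
  y_2 = -2.6438 - 0.05*-15.863 = -1.8507
Step 3: grad_x = 2*2*1.7556 = 7.0226, grad_y = 2*3*-1.8507 = -11.1041
  x_3 = 1.7556 - 0.05*7.0226 = 1.4045
  y_3 = -1.8507 - 0.05*-11.1041 = -1.2955
f(1.4045, -1.2955) = 2*1.4045^2 + 3*(-1.2955)^2 = 8.9801


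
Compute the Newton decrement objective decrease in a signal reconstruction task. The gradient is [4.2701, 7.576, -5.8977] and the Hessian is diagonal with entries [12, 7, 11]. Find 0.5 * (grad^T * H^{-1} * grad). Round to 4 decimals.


Step 1: H is diagonal, so H^(-1) * g = [0.3558, 1.0823, -0.5362].
Step 2: g^T H^(-1) g = sum_i g_i^2 / H_ii
  = (4.2701)^2/12 + (7.576)^2/7 + (-5.8977)^2/11
  = 1.5195 + 8.1994 + 3.1621 = 12.881
Step 3: Objective decrease = 0.5 * g^T H^(-1) g = 6.4405


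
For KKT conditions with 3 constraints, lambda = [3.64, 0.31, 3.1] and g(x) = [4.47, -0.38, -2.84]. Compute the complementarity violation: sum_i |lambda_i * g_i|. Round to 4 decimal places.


KKT complementary slackness check:
lambda_1 * g_1 = 3.64 * 4.47 = 16.2708
lambda_2 * g_2 = 0.31 * -0.38 = -0.1178
lambda_3 * g_3 = 3.1 * -2.84 = -8.804
Total violation = 16.2708 + 0.1178 + 8.804 = 25.1926


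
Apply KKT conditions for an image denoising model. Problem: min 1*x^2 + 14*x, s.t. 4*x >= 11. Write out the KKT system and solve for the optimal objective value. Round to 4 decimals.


Step 1: Try lambda = 0 (constraint inactive).
x_unc = -14/(2*1) = -7.0
Check: 4*-7.0 = -28.0 < 11 -- violated!
Step 2: Constraint must be active: 4*x = 11
x* = 11/4 = 2.75
lambda = (2*1*2.75 + 14)/4 = 4.875
Step 3: Compute optimal value.
f(x*) = 1*2.75^2 + 14*2.75 = 46.0625


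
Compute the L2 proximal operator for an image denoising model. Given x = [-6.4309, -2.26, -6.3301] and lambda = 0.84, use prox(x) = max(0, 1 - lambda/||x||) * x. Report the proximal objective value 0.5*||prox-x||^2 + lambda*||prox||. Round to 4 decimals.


Step 1: Compute ||x||.
||x|| = 9.3024
Step 2: Compute scaling factor.
scale = max(0, 1 - 0.84/9.3024) = 0.9097
Step 3: prox(x) = [-5.8502, -2.0559, -5.7585]
||prox(x)|| = 8.4624
Step 4: Proximal objective.
0.5*||prox-x||^2 = 0.3528
lambda*||prox|| = 7.1084
Total = 7.4612


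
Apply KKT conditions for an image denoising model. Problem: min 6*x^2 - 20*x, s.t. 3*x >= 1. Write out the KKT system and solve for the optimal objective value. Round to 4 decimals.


Step 1: Try lambda = 0 (constraint inactive).
Stationarity: 2*6*x - 20 = 0
x* = 20/(2*6) = 5/3 = 1.6667 (rounded; the exact value 5/3 is used below)
Check constraint: 3*1.6667 = 5.0001 >= 1 -- satisfied.
Step 2: Compute optimal value.
f(x*) = 6*(5/3)^2 - 20*(5/3) = -16.6667


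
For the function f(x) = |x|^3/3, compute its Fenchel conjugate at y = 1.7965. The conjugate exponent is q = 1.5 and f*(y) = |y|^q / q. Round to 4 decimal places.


The conjugate exponent q satisfies 1/p + 1/q = 1.
p = 3, so q = 3/(3 - 1) = 1.5
|y|^q = 1.7965^1.5 = 2.4079
f*(1.7965) = 2.4079 / 1.5 = 1.6053


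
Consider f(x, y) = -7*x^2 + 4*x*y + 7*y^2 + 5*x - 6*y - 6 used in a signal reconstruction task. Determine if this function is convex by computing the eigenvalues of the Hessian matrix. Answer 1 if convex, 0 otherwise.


The Hessian of f(x,y) = -7*x^2 + 4*x*y + 7*y^2 + 5*x - 6*y - 6 is:
H = [[-14, 4], [4, 14]]
Trace = -14 + 14 = 0
Determinant = -14*14 - (4)^2 = -212
Discriminant = (0)^2 - 4*-212 = 848.0
Eigenvalues: lambda_1 = -14.5602, lambda_2 = 14.5602
The function is not convex.

0


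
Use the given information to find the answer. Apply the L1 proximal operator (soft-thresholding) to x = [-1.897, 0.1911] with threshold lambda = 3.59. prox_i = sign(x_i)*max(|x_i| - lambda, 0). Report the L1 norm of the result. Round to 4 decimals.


Soft-thresholding with lambda = 3.59:
prox(-1.897) = sign(-1.897)*max(|-1.897| - 3.59, 0) = 0.0
prox(0.1911) = sign(0.1911)*max(|0.1911| - 3.59, 0) = 0.0
prox(x) = [0.0, 0.0]
||prox(x)||_1 = 0.0 + 0.0 = 0.0


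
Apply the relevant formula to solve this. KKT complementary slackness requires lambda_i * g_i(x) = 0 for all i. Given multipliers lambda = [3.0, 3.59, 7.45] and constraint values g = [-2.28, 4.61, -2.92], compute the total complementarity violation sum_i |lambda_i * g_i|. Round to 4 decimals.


KKT complementary slackness check:
lambda_1 * g_1 = 3.0 * -2.28 = -6.84
lambda_2 * g_2 = 3.59 * 4.61 = 16.5499
lambda_3 * g_3 = 7.45 * -2.92 = -21.754
Total violation = 6.84 + 16.5499 + 21.754 = 45.1439


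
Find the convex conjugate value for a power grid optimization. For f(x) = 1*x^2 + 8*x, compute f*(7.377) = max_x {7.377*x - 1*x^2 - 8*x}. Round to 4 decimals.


f*(y) = sup_x {y*x - a*x^2 - b*x} = sup_x {(y-b)*x - a*x^2}
FOC: (y - b) - 2a*x = 0 => x* = (y - b)/(2a)
x* = (7.377 - 8)/(2*1) = -0.3115
f*(7.377) = (y-b)^2/(4a) = (7.377 - 8)^2/(4*1)
= 0.3881/4 = 0.097


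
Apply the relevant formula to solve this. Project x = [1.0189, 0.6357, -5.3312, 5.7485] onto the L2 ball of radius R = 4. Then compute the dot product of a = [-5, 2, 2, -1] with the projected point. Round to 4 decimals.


Step 1: Compute ||x|| (intermediates to 6 decimals).
||x|| = sqrt(1.0189^2 + 0.6357^2 + (-5.3312)^2 + 5.7485^2) = 7.931533
Step 2: Project.
Since ||x|| > R, scale = R/||x|| = 4/7.931533 = 0.504316, proj(x) = scale * x
proj(x) = [0.513848, 0.320594, -2.688609, 2.899061]
Step 3: Dot product.
a^T * proj(x) = -5*0.513848 + 2*0.320594 + 2*(-2.688609) - 1*2.899061 = -10.2043


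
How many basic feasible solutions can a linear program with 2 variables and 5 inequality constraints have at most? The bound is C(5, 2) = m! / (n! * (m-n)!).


Each vertex corresponds to some choice of n active constraints out of m, so the number of vertices is at most C(m, n) = m! / (n!(m-n)!).
m = 5, n = 2
Numerator: 5 * 4
Denominator: 2! = 2
C(5, 2) = 10


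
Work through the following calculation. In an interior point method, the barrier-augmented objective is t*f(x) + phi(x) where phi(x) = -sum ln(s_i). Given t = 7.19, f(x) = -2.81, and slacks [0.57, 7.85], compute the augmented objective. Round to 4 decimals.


Step 1: Compute log-barrier.
ln values: [-0.5621, 2.0605]
phi = -(-0.5621 + 2.0605) = -1.4984
Step 2: Compute augmented objective.
t*f(x) = 7.19*-2.81 = -20.2039
Total = -20.2039 - 1.4984 = -21.7023


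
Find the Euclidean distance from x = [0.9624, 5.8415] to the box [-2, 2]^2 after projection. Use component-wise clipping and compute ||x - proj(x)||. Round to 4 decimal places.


Project each component onto [-2, 2].
clip(0.9624) = 0.9624, clip(5.8415) = 2.0
Projection = [0.9624, 2.0]
Squared diffs: [0.0, 14.7571]
Distance = sqrt(14.7571) = 3.8415


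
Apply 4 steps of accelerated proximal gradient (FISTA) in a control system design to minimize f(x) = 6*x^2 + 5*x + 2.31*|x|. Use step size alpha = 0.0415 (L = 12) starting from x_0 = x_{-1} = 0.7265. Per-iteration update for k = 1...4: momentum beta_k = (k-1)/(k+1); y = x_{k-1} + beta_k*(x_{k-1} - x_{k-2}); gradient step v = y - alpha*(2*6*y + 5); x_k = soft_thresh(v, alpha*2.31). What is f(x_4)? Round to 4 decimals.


FISTA on f(x) = 6*x^2 + 5*x + 2.31*|x|
L = 12, alpha = 0.0415
Iteration 1: beta = 0.0, y = 0.7265 + 0.0*(0.7265 - 0.7265) = 0.7265
  grad(y) = 13.718, v = y - alpha*grad = 0.1572
  prox(v) = soft_thresh(0.1572, 0.0959) = 0.0613
Iteration 2: beta = 0.3333, y = 0.0613 + 0.3333*(0.0613 - 0.7265) = -0.1604
  grad(y) = 3.0754, v = y - alpha*grad = -0.288
  prox(v) = soft_thresh(-0.288, 0.0959) = -0.1921
Iteration 3: beta = 0.5, y = -0.1921 + 0.5*(-0.1921 - 0.0613) = -0.3189
  grad(y) = 1.1733, v = y - alpha*grad = -0.3676
  prox(v) = soft_thresh(-0.3676, 0.0959) = -0.2717
Iteration 4: beta = 0.6, y = -0.2717 + 0.6*(-0.2717 + 0.1921) = -0.3195
  grad(y) = 1.1665, v = y - alpha*grad = -0.3679
  prox(v) = soft_thresh(-0.3679, 0.0959) = -0.272
f(x_4) = 6*(-0.272)^2 + 5*(-0.272) + 2.31*|-0.272| = -0.2878


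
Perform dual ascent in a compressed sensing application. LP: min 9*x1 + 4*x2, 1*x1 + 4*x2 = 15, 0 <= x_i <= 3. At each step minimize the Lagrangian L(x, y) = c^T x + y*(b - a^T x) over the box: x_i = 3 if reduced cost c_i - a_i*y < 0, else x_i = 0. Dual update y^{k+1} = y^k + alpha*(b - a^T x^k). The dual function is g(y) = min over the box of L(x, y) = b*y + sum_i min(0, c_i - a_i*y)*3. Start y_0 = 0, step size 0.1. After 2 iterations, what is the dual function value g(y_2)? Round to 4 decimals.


Dual ascent for LP: min 9*x1 + 4*x2, 1*x1 + 4*x2 = 15, 0 <= x_i <= 3
Step 1: y^k = 0.0, reduced costs: (9.0, 4.0)
  x^k = (0.0, 0.0), subgradient = b - a^T x = 15.0
  y^{k+1} = 0.0 + 0.1*15.0 = 1.5
Step 2: y^k = 1.5, reduced costs: (7.5, -2.0)
  x^k = (0.0, 3.0), subgradient = b - a^T x = 3.0
  y^{k+1} = 1.5 + 0.1*3.0 = 1.8
Dual objective at y_2 = 1.8: reduced costs (7.2, -3.2), box minimizer x = (0.0, 3.0)
g(y_2) = b*y + (c1 - a1*y)*x1 + (c2 - a2*y)*x2 = 15*1.8 + 7.2*0.0 + (-3.2)*3.0 = 27.0 + 0.0 - 9.6 = 17.4


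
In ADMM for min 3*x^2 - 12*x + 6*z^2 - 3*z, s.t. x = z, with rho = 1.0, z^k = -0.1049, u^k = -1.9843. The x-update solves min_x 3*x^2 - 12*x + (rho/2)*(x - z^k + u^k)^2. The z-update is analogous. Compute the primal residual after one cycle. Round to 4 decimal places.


ADMM iteration with rho = 1.0, z^k = -0.1049, u^k = -1.9843
Step 1: x-update.
Minimize 3*x^2 - 12*x + (1.0/2)*(x + 0.1049 - 1.9843)^2
FOC: (2*3 + 1.0)*x = 12 + 1.0*(-0.1049 + 1.9843)
x^{k+1} = 1.9828
Step 2: z-update.
Minimize 6*z^2 - 3*z + (1.0/2)*(1.9828 - z - 1.9843)^2
FOC: (2*6 + 1.0)*z = 3 + 1.0*(1.9828 - 1.9843)
z^{k+1} = 0.2307
Step 3: u-update.
u^{k+1} = -1.9843 + 1.9828 - 0.2307 = -0.2322
Step 4: Primal residual = |1.9828 - 0.2307| = 1.7521


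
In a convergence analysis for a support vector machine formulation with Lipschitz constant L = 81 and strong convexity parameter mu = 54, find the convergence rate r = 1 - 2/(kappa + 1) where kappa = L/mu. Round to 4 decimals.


Step 1: Compute the condition number.
kappa = L/mu = 81/54 = 1.5
Step 2: Compute the convergence rate.
r = 1 - 2/(kappa + 1) = 1 - 2*mu/(L + mu) = (L - mu)/(L + mu) = 27/135 = 0.2


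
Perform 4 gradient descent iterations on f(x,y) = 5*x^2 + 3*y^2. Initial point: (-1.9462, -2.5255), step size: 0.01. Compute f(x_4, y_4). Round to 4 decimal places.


Gradient descent on f(x,y) = 5*x^2 + 3*y^2.
Starting point: (-1.9462, -2.5255), alpha = 0.01
Step 1: grad_x = 2*5*-1.9462 = -19.462, grad_y = 2*3*-2.5255 = -15.153
  x_1 = -1.9462 - 0.01*-19.462 = -1.7516
  y_1 = -2.5255 - 0.01*-15.153 = -2.374
Step 2: grad_x = 2*5*-1.7516 = -17.5158, grad_y = 2*3*-2.374 = -14.2438
  x_2 = -1.7516 - 0.01*-17.5158 = -1.5764
  y_2 = -2.374 - 0.01*-14.2438 = -2.2315
Step 3: grad_x = 2*5*-1.5764 = -15.7642, grad_y = 2*3*-2.2315 = -13.3892
  x_3 = -1.5764 - 0.01*-15.7642 = -1.4188
  y_3 = -2.2315 - 0.01*-13.3892 = -2.0976
Step 4: grad_x = 2*5*-1.4188 = -14.1878, grad_y = 2*3*-2.0976 = -12.5858
  x_4 = -1.4188 - 0.01*-14.1878 = -1.2769
  y_4 = -2.0976 - 0.01*-12.5858 = -1.9718
f(-1.2769, -1.9718) = 5*(-1.2769)^2 + 3*(-1.9718)^2 = 19.8162


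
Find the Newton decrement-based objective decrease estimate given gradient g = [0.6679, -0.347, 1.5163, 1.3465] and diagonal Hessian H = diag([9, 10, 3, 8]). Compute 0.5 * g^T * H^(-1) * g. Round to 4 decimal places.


Step 1: H is diagonal, so H^(-1) * g = [0.0742, -0.0347, 0.5054, 0.1683].
Step 2: g^T H^(-1) g = sum_i g_i^2 / H_ii
  = (0.6679)^2/9 + (-0.347)^2/10 + (1.5163)^2/3 + (1.3465)^2/8
  = 0.0496 + 0.012 + 0.7664 + 0.2266 = 1.0546
Step 3: Objective decrease = 0.5 * g^T H^(-1) g = 0.5273


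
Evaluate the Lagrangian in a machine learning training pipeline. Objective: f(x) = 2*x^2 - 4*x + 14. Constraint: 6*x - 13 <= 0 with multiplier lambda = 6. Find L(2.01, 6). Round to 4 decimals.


Step 1: Evaluate f(x).
f(2.01) = 2*2.01^2 - 4*2.01 + 14 = 14.0402
Step 2: Evaluate g(x).
g(2.01) = 6*2.01 - 13 = -0.94
Step 3: Compute Lagrangian.
L = 14.0402 + 6*-0.94 = 8.4002


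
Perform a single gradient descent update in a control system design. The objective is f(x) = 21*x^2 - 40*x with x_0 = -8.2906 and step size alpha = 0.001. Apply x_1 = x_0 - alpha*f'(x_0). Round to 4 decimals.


We compute the gradient at x_0 and apply the update.
f'(x) = 42*x - 40
f'(-8.2906) = 42*-8.2906 - 40 = -388.2052
x_1 = -8.2906 - 0.001*-388.2052 = -7.9024


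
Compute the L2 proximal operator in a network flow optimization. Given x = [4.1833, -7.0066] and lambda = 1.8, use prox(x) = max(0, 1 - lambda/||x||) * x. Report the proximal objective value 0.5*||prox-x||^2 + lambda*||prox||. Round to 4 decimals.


Step 1: Compute ||x||.
||x|| = 8.1604
Step 2: Compute scaling factor.
scale = max(0, 1 - 1.8/8.1604) = 0.7794
Step 3: prox(x) = [3.2606, -5.4611]
||prox(x)|| = 6.3604
Step 4: Proximal objective.
0.5*||prox-x||^2 = 1.62
lambda*||prox|| = 11.4487
Total = 13.0688


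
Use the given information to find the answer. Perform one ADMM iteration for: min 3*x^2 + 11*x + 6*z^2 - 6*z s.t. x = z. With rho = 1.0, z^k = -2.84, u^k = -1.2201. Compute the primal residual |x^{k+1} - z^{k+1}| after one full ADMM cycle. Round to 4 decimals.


ADMM iteration with rho = 1.0, z^k = -2.84, u^k = -1.2201
Step 1: x-update.
Minimize 3*x^2 + 11*x + (1.0/2)*(x + 2.84 - 1.2201)^2
FOC: (2*3 + 1.0)*x = -11 + 1.0*(-2.84 + 1.2201)
x^{k+1} = -1.8028
Step 2: z-update.
Minimize 6*z^2 - 6*z + (1.0/2)*(-1.8028 - z - 1.2201)^2
FOC: (2*6 + 1.0)*z = 6 + 1.0*(-1.8028 - 1.2201)
z^{k+1} = 0.229
Step 3: u-update.
u^{k+1} = -1.2201 - 1.8028 - 0.229 = -3.2519
Step 4: Primal residual = |-1.8028 - 0.229| = 2.0318


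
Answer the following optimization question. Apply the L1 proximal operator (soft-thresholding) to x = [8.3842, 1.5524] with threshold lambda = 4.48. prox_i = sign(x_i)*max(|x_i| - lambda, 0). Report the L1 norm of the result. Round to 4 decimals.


Soft-thresholding with lambda = 4.48:
prox(8.3842) = sign(8.3842)*max(|8.3842| - 4.48, 0) = 3.9042
prox(1.5524) = sign(1.5524)*max(|1.5524| - 4.48, 0) = 0.0
prox(x) = [3.9042, 0.0]
||prox(x)||_1 = 3.9042 + 0.0 = 3.9042


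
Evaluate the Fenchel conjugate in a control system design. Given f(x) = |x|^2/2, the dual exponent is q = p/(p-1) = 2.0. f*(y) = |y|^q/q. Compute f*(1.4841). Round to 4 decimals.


The conjugate exponent q satisfies 1/p + 1/q = 1.
p = 2, so q = 2/(2 - 1) = 2.0
|y|^q = 1.4841^2.0 = 2.2026
f*(1.4841) = 2.2026 / 2.0 = 1.1013


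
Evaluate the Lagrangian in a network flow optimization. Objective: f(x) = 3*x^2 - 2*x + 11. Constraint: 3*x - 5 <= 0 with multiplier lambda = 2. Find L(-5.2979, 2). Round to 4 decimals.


Step 1: Evaluate f(x).
f(-5.2979) = 3*(-5.2979)^2 - 2*(-5.2979) + 11 = 105.799
Step 2: Evaluate g(x).
g(-5.2979) = 3*-5.2979 - 5 = -20.8937
Step 3: Compute Lagrangian.
L = 105.799 + 2*-20.8937 = 64.0116


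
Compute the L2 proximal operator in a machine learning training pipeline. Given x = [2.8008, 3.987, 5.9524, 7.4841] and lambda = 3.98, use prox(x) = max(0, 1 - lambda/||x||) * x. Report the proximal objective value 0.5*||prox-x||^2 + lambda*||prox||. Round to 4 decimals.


Step 1: Compute ||x||.
||x|| = 10.7324
Step 2: Compute scaling factor.
scale = max(0, 1 - 3.98/10.7324) = 0.6292
Step 3: prox(x) = [1.7621, 2.5085, 3.745, 4.7087]
||prox(x)|| = 6.7524
Step 4: Proximal objective.
0.5*||prox-x||^2 = 7.9202
lambda*||prox|| = 26.8746
Total = 34.7946


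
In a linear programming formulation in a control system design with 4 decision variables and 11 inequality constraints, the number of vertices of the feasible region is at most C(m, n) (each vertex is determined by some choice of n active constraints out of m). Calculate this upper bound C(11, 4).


Each vertex corresponds to some choice of n active constraints out of m, so the number of vertices is at most C(m, n) = m! / (n!(m-n)!).
m = 11, n = 4
Numerator: 11 * 10 * 9 * 8
Denominator: 4! = 24
C(11, 4) = 330


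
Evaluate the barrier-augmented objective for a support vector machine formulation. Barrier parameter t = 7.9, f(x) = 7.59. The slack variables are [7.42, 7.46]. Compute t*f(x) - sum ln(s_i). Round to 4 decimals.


Step 1: Compute log-barrier.
ln values: [2.0042, 2.0096]
phi = -(2.0042 + 2.0096) = -4.0137
Step 2: Compute augmented objective.
t*f(x) = 7.9*7.59 = 59.961
Total = 59.961 - 4.0137 = 55.9473


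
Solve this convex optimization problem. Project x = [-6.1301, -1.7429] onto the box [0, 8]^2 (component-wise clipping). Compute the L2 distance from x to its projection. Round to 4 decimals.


Project each component onto [0, 8].
clip(-6.1301) = 0.0, clip(-1.7429) = 0.0
Projection = [0.0, 0.0]
Squared diffs: [37.5781, 3.0377]
Distance = sqrt(40.6158) = 6.3731


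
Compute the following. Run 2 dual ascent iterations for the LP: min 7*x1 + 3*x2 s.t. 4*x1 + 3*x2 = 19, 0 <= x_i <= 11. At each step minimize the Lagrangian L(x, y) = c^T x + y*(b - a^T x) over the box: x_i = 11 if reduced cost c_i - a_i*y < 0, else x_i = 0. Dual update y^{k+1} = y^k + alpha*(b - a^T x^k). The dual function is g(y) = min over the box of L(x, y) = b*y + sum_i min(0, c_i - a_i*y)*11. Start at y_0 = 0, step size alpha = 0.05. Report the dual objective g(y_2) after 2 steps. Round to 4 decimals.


Dual ascent for LP: min 7*x1 + 3*x2, 4*x1 + 3*x2 = 19, 0 <= x_i <= 11
Step 1: y^k = 0.0, reduced costs: (7.0, 3.0)
  x^k = (0.0, 0.0), subgradient = b - a^T x = 19.0
  y^{k+1} = 0.0 + 0.05*19.0 = 0.95
Step 2: y^k = 0.95, reduced costs: (3.2, 0.15)
  x^k = (0.0, 0.0), subgradient = b - a^T x = 19.0
  y^{k+1} = 0.95 + 0.05*19.0 = 1.9
Dual objective at y_2 = 1.9: reduced costs (-0.6, -2.7), box minimizer x = (11.0, 11.0)
g(y_2) = b*y + (c1 - a1*y)*x1 + (c2 - a2*y)*x2 = 19*1.9 + (-0.6)*11.0 + (-2.7)*11.0 = 36.1 - 6.6 - 29.7 = -0.2


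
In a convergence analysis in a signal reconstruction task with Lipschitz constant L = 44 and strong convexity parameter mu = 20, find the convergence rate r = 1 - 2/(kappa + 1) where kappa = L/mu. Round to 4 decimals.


Step 1: Compute the condition number.
kappa = L/mu = 44/20 = 2.2
Step 2: Compute the convergence rate.
r = 1 - 2/(kappa + 1) = 1 - 2*mu/(L + mu) = (L - mu)/(L + mu) = 24/64 = 0.375


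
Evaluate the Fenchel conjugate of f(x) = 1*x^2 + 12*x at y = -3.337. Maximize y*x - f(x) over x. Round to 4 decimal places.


f*(y) = sup_x {y*x - a*x^2 - b*x} = sup_x {(y-b)*x - a*x^2}
FOC: (y - b) - 2a*x = 0 => x* = (y - b)/(2a)
x* = (-3.337 - 12)/(2*1) = -7.6685
f*(-3.337) = (y-b)^2/(4a) = (-3.337 - 12)^2/(4*1)
= 235.2236/4 = 58.8059


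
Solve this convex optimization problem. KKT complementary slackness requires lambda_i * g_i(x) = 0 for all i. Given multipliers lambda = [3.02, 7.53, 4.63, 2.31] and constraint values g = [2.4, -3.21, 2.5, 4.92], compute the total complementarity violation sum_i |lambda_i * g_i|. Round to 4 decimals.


KKT complementary slackness check:
lambda_1 * g_1 = 3.02 * 2.4 = 7.248
lambda_2 * g_2 = 7.53 * -3.21 = -24.1713
lambda_3 * g_3 = 4.63 * 2.5 = 11.575
lambda_4 * g_4 = 2.31 * 4.92 = 11.3652
Total violation = 7.248 + 24.1713 + 11.575 + 11.3652 = 54.3595


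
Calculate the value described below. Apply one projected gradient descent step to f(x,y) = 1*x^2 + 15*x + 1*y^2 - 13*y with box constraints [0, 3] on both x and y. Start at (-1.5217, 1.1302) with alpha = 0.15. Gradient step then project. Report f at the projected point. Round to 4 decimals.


Step 1: Compute gradient at (-1.5217, 1.1302).
grad_x = 2*1*-1.5217 + 15 = 11.9566
grad_y = 2*1*1.1302 - 13 = -10.7396
Step 2: Gradient step.
x_raw = -1.5217 - 0.15*11.9566 = -3.3152
y_raw = 1.1302 - 0.15*-10.7396 = 2.7411
Step 3: Project onto [0, 3].
x_proj = clip(-3.3152) = 0.0
y_proj = clip(2.7411) = 2.7411
Step 4: Evaluate f.
f(0.0, 2.7411) = -28.121


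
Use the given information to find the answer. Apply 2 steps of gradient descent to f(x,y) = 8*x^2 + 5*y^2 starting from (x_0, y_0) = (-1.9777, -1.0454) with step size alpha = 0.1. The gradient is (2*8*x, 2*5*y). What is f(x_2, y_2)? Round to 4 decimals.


Gradient descent on f(x,y) = 8*x^2 + 5*y^2.
Starting point: (-1.9777, -1.0454), alpha = 0.1
Step 1: grad_x = 2*8*-1.9777 = -31.6432, grad_y = 2*5*-1.0454 = -10.454
  x_1 = -1.9777 - 0.1*-31.6432 = 1.1866
  y_1 = -1.0454 - 0.1*-10.454 = 0.0
Step 2: grad_x = 2*8*1.1866 = 18.9859, grad_y = 2*5*0.0 = 0.0
  x_2 = 1.1866 - 0.1*18.9859 = -0.712
  y_2 = 0.0 - 0.1*0.0 = 0.0
f(-0.712, 0.0) = 8*(-0.712)^2 + 5*0.0^2 = 4.0552


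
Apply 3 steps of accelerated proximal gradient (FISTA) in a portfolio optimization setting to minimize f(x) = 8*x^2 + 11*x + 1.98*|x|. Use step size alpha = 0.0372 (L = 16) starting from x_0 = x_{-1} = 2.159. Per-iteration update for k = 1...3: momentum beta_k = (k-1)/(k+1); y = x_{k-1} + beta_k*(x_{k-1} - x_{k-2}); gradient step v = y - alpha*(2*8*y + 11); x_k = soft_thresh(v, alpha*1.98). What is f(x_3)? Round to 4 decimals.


FISTA on f(x) = 8*x^2 + 11*x + 1.98*|x|
L = 16, alpha = 0.0372
Iteration 1: beta = 0.0, y = 2.159 + 0.0*(2.159 - 2.159) = 2.159
  grad(y) = 45.544, v = y - alpha*grad = 0.4648
  prox(v) = soft_thresh(0.4648, 0.0737) = 0.3911
Iteration 2: beta = 0.3333, y = 0.3911 + 0.3333*(0.3911 - 2.159) = -0.1982
  grad(y) = 7.829, v = y - alpha*grad = -0.4894
  prox(v) = soft_thresh(-0.4894, 0.0737) = -0.4158
Iteration 3: beta = 0.5, y = -0.4158 + 0.5*(-0.4158 - 0.3911) = -0.8192
  grad(y) = -2.1074, v = y - alpha*grad = -0.7408
  prox(v) = soft_thresh(-0.7408, 0.0737) = -0.6672
f(x_3) = 8*(-0.6672)^2 + 11*(-0.6672) + 1.98*|-0.6672| = -2.457


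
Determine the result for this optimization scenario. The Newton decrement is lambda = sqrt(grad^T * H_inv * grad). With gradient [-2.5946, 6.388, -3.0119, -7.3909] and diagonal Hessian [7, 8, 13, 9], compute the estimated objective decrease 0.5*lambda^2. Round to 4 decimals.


Step 1: H is diagonal, so H^(-1) * g = [-0.3707, 0.7985, -0.2317, -0.8212].
Step 2: g^T H^(-1) g = sum_i g_i^2 / H_ii
  = (-2.5946)^2/7 + (6.388)^2/8 + (-3.0119)^2/13 + (-7.3909)^2/9
  = 0.9617 + 5.1008 + 0.6978 + 6.0695 = 12.8298
Step 3: Objective decrease = 0.5 * g^T H^(-1) g = 6.4149


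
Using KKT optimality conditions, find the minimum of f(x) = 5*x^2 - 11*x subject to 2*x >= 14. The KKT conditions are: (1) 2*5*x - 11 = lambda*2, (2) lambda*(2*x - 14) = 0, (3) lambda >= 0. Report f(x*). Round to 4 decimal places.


Step 1: Try lambda = 0 (constraint inactive).
x_unc = 11/(2*5) = 1.1
Check: 2*1.1 = 2.2 < 14 -- violated!
Step 2: Constraint must be active: 2*x = 14
x* = 14/2 = 7.0
lambda = (2*5*7.0 - 11)/2 = 29.5
Step 3: Compute optimal value.
f(x*) = 5*7.0^2 - 11*7.0 = 168.0


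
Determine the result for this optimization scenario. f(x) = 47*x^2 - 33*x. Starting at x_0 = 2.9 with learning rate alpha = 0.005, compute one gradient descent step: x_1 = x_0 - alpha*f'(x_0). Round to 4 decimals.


We compute the gradient at x_0 and apply the update.
f'(x) = 94*x - 33
f'(2.9) = 94*2.9 - 33 = 239.6
x_1 = 2.9 - 0.005*239.6 = 1.702


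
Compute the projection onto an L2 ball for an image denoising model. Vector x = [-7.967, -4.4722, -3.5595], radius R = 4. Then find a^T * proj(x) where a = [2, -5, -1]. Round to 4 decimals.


Step 1: Compute ||x|| (intermediates to 6 decimals).
||x|| = sqrt((-7.967)^2 + (-4.4722)^2 + (-3.5595)^2) = 9.805289
Step 2: Project.
Since ||x|| > R, scale = R/||x|| = 4/9.805289 = 0.407943, proj(x) = scale * x
proj(x) = [-3.250082, -1.824403, -1.452073]
Step 3: Dot product.
a^T * proj(x) = 2*(-3.250082) - 5*(-1.824403) - 1*(-1.452073) = 4.0739


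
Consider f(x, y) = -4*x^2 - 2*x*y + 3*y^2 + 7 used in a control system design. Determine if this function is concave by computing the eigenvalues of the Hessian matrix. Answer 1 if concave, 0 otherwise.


The Hessian of f(x,y) = -4*x^2 - 2*x*y + 3*y^2 + 7 is:
H = [[-8, -2], [-2, 6]]
Trace = -8 + 6 = -2
Determinant = -8*6 - (-2)^2 = -52
Discriminant = (-2)^2 - 4*-52 = 212.0
Eigenvalues: lambda_1 = -8.2801, lambda_2 = 6.2801
The function is not concave.

0


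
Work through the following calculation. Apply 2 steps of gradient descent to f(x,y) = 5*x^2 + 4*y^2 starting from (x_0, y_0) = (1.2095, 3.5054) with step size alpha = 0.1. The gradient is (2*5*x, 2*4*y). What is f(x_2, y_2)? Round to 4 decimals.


Gradient descent on f(x,y) = 5*x^2 + 4*y^2.
Starting point: (1.2095, 3.5054), alpha = 0.1
Step 1: grad_x = 2*5*1.2095 = 12.095, grad_y = 2*4*3.5054 = 28.0432
  x_1 = 1.2095 - 0.1*12.095 = -0.0
  y_1 = 3.5054 - 0.1*28.0432 = 0.7011
Step 2: grad_x = 2*5*-0.0 = -0.0, grad_y = 2*4*0.7011 = 5.6086
  x_2 = -0.0 - 0.1*-0.0 = 0.0
  y_2 = 0.7011 - 0.1*5.6086 = 0.1402
f(0.0, 0.1402) = 5*0.0^2 + 4*0.1402^2 = 0.0786


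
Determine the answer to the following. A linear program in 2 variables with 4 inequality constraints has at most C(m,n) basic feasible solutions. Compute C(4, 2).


Each vertex corresponds to some choice of n active constraints out of m, so the number of vertices is at most C(m, n) = m! / (n!(m-n)!).
m = 4, n = 2
Numerator: 4 * 3
Denominator: 2! = 2
C(4, 2) = 6


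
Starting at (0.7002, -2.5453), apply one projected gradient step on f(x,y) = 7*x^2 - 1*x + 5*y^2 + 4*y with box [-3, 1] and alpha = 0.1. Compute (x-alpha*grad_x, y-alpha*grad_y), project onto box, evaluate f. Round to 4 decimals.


Step 1: Compute gradient at (0.7002, -2.5453).
grad_x = 2*7*0.7002 - 1 = 8.8028
grad_y = 2*5*-2.5453 + 4 = -21.453
Step 2: Gradient step.
x_raw = 0.7002 - 0.1*8.8028 = -0.1801
y_raw = -2.5453 - 0.1*-21.453 = -0.4
Step 3: Project onto [-3, 1].
x_proj = clip(-0.1801) = -0.1801
y_proj = clip(-0.4) = -0.4
Step 4: Evaluate f.
f(-0.1801, -0.4) = -0.3929


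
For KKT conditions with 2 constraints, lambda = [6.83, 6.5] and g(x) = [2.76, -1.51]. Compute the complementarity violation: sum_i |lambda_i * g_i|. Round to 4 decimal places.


KKT complementary slackness check:
lambda_1 * g_1 = 6.83 * 2.76 = 18.8508
lambda_2 * g_2 = 6.5 * -1.51 = -9.815
Total violation = 18.8508 + 9.815 = 28.6658


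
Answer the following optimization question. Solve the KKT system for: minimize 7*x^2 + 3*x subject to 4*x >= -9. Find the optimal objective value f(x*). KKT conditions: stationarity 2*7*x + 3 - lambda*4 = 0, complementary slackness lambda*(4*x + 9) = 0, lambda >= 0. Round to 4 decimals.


Step 1: Try lambda = 0 (constraint inactive).
Stationarity: 2*7*x + 3 = 0
x* = -3/(2*7) = -3/14 = -0.2143 (rounded; the exact value -3/14 is used below)
Check constraint: 4*-0.2143 = -0.8572 >= -9 -- satisfied.
Step 2: Compute optimal value.
f(x*) = 7*(-3/14)^2 + 3*(-3/14) = -0.3214


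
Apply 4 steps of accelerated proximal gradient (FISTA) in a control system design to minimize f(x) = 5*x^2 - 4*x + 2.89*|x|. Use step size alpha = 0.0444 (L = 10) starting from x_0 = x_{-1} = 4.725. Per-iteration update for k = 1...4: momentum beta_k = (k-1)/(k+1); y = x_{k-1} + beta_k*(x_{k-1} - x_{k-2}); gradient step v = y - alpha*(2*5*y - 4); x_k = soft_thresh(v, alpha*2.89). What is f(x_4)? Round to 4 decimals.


FISTA on f(x) = 5*x^2 - 4*x + 2.89*|x|
L = 10, alpha = 0.0444
Iteration 1: beta = 0.0, y = 4.725 + 0.0*(4.725 - 4.725) = 4.725
  grad(y) = 43.25, v = y - alpha*grad = 2.8047
  prox(v) = soft_thresh(2.8047, 0.1283) = 2.6764
Iteration 2: beta = 0.3333, y = 2.6764 + 0.3333*(2.6764 - 4.725) = 1.9935
  grad(y) = 15.9351, v = y - alpha*grad = 1.286
  prox(v) = soft_thresh(1.286, 0.1283) = 1.1577
Iteration 3: beta = 0.5, y = 1.1577 + 0.5*(1.1577 - 2.6764) = 0.3983
  grad(y) = -0.0168, v = y - alpha*grad = 0.3991
  prox(v) = soft_thresh(0.3991, 0.1283) = 0.2708
Iteration 4: beta = 0.6, y = 0.2708 + 0.6*(0.2708 - 1.1577) = -0.2614
  grad(y) = -6.614, v = y - alpha*grad = 0.0323
  prox(v) = soft_thresh(0.0323, 0.1283) = 0.0
f(x_4) = 5*0.0^2 - 4*0.0 + 2.89*|0.0| = 0.0


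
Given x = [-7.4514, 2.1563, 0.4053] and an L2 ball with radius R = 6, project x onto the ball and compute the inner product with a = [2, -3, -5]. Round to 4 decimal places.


Step 1: Compute ||x|| (intermediates to 6 decimals).
||x|| = sqrt((-7.4514)^2 + 2.1563^2 + 0.4053^2) = 7.767706
Step 2: Project.
Since ||x|| > R, scale = R/||x|| = 6/7.767706 = 0.772429, proj(x) = scale * x
proj(x) = [-5.755677, 1.665589, 0.313065]
Step 3: Dot product.
a^T * proj(x) = 2*(-5.755677) - 3*1.665589 - 5*0.313065 = -18.0734


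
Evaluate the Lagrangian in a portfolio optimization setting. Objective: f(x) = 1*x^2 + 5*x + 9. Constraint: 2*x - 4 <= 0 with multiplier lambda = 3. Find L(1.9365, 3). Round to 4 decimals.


Step 1: Evaluate f(x).
f(1.9365) = 1*1.9365^2 + 5*1.9365 + 9 = 22.4325
Step 2: Evaluate g(x).
g(1.9365) = 2*1.9365 - 4 = -0.127
Step 3: Compute Lagrangian.
L = 22.4325 + 3*-0.127 = 22.0515


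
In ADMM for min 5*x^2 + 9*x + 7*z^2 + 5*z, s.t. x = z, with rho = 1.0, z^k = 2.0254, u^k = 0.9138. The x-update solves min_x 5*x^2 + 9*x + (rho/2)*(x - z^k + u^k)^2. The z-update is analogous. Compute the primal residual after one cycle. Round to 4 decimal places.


ADMM iteration with rho = 1.0, z^k = 2.0254, u^k = 0.9138
Step 1: x-update.
Minimize 5*x^2 + 9*x + (1.0/2)*(x - 2.0254 + 0.9138)^2
FOC: (2*5 + 1.0)*x = -9 + 1.0*(2.0254 - 0.9138)
x^{k+1} = -0.7171
Step 2: z-update.
Minimize 7*z^2 + 5*z + (1.0/2)*(-0.7171 - z + 0.9138)^2
FOC: (2*7 + 1.0)*z = -5 + 1.0*(-0.7171 + 0.9138)
z^{k+1} = -0.3202
Step 3: u-update.
u^{k+1} = 0.9138 - 0.7171 + 0.3202 = 0.5169
Step 4: Primal residual = |-0.7171 + 0.3202| = 0.3969


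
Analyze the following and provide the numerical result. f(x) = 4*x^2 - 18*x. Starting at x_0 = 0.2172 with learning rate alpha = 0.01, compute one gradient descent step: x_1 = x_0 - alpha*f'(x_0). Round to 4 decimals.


We compute the gradient at x_0 and apply the update.
f'(x) = 8*x - 18
f'(0.2172) = 8*0.2172 - 18 = -16.2624
x_1 = 0.2172 - 0.01*-16.2624 = 0.3798


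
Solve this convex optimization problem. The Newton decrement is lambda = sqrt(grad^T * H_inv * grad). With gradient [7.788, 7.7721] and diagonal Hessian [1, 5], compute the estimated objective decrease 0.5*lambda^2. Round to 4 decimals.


Step 1: H is diagonal, so H^(-1) * g = [7.788, 1.5544].
Step 2: g^T H^(-1) g = sum_i g_i^2 / H_ii
  = (7.788)^2/1 + (7.7721)^2/5
  = 60.6529 + 12.0811 = 72.7341
Step 3: Objective decrease = 0.5 * g^T H^(-1) g = 36.367


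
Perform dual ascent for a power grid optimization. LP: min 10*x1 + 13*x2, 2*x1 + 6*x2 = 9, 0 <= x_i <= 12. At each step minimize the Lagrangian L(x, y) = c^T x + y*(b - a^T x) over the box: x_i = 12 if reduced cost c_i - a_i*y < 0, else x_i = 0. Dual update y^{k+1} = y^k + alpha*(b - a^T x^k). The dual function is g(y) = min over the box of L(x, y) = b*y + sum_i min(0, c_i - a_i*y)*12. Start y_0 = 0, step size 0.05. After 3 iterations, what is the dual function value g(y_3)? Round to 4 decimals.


Dual ascent for LP: min 10*x1 + 13*x2, 2*x1 + 6*x2 = 9, 0 <= x_i <= 12
Step 1: y^k = 0.0, reduced costs: (10.0, 13.0)
  x^k = (0.0, 0.0), subgradient = b - a^T x = 9.0
  y^{k+1} = 0.0 + 0.05*9.0 = 0.45
Step 2: y^k = 0.45, reduced costs: (9.1, 10.3)
  x^k = (0.0, 0.0), subgradient = b - a^T x = 9.0
  y^{k+1} = 0.45 + 0.05*9.0 = 0.9
Step 3: y^k = 0.9, reduced costs: (8.2, 7.6)
  x^k = (0.0, 0.0), subgradient = b - a^T x = 9.0
  y^{k+1} = 0.9 + 0.05*9.0 = 1.35
Dual objective at y_3 = 1.35: reduced costs (7.3, 4.9), box minimizer x = (0.0, 0.0)
g(y_3) = b*y + (c1 - a1*y)*x1 + (c2 - a2*y)*x2 = 9*1.35 + 7.3*0.0 + 4.9*0.0 = 12.15 + 0.0 + 0.0 = 12.15


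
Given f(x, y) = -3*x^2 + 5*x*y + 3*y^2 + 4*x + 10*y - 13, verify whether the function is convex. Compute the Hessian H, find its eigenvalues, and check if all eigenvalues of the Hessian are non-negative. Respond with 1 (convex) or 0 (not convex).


The Hessian of f(x,y) = -3*x^2 + 5*x*y + 3*y^2 + 4*x + 10*y - 13 is:
H = [[-6, 5], [5, 6]]
Trace = -6 + 6 = 0
Determinant = -6*6 - (5)^2 = -61
Discriminant = (0)^2 - 4*-61 = 244.0
Eigenvalues: lambda_1 = -7.8102, lambda_2 = 7.8102
The function is not convex.

0


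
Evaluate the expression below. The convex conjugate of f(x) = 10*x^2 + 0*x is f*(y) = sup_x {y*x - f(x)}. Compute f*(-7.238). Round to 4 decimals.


f*(y) = sup_x {y*x - a*x^2 - b*x} = sup_x {(y-b)*x - a*x^2}
FOC: (y - b) - 2a*x = 0 => x* = (y - b)/(2a)
x* = (-7.238 - 0)/(2*10) = -0.3619
f*(-7.238) = (y-b)^2/(4a) = (-7.238 - 0)^2/(4*10)
= 52.3886/40 = 1.3097
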